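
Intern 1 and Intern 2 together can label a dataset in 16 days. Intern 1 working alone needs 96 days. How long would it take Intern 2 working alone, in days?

96/5 days

Combined rate is 1/16 per day.
Known contribution: 1/96 per day.
So Intern 2's rate is 1/16 − 1/96 = 5/96, meaning 96/5 days alone.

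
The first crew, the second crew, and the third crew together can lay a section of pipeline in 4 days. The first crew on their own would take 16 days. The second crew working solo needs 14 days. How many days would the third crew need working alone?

Combined rate is 1/4 per day.
Known contribution: 1/16 + 1/14 = (7 + 8)/112 = 15/112 per day.
So the third crew's rate is 1/4 − 15/112 = 13/112, meaning 112/13 days alone.

112/13 days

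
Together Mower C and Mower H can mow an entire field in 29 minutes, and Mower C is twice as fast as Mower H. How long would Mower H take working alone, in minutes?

Let Mower H's rate be r; then Mower C's rate is 2r, so together (2 + 1)r = 3r = 1/29.
Thus r = 1/87 per minute.
Mower H alone: 87 minutes; Mower C alone: 87/2 minutes.

87 minutes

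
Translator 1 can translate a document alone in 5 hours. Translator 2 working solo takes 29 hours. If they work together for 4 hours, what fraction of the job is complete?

136/145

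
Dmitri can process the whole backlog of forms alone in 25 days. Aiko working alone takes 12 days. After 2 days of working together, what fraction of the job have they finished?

37/150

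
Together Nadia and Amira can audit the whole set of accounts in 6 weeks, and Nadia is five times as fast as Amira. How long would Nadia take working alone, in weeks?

Let Amira's rate be r; then Nadia's rate is 5r, so together (5 + 1)r = 6r = 1/6.
Thus r = 1/36 per week.
Amira alone: 36 weeks; Nadia alone: 36/5 weeks.

36/5 weeks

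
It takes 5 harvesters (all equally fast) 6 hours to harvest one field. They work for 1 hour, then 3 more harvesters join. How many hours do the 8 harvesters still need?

25/8 hours

One harvester does 1/30 of the job per hour.
After 1 hour with 5 harvesters, 1/6 is done (5/6 left).
With 8 harvesters the rate is 8/30 = 4/15, so the rest takes 5/6 ÷ 4/15 = 25/8 hours.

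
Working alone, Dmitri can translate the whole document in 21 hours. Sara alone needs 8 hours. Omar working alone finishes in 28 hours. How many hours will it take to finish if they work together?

Combined rate: 1/21 + 1/8 + 1/28 = (8 + 21 + 6)/168 = 35/168 = 5/24 per hour.
Time = 1 ÷ (5/24) = 24/5 hours.

24/5 hours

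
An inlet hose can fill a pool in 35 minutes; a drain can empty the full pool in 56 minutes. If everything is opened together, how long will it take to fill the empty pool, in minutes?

280/3 minutes

Net rate = 1/35 − 1/56 = (8 − 5)/280 = 3/280 per minute.
Filling time = 1 ÷ (3/280) = 280/3 minutes.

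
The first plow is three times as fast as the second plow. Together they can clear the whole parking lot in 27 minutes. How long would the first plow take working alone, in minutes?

Let the second plow's rate be r; then the first plow's rate is 3r, so together (3 + 1)r = 4r = 1/27.
Thus r = 1/108 per minute.
The second plow alone: 108 minutes; the first plow alone: 36 minutes.

36 minutes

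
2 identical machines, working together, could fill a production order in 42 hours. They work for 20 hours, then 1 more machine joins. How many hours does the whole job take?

One machine does 1/84 of the job per hour.
After 20 hours with 2 machines, 10/21 is done (11/21 left).
With 3 machines the rate is 3/84 = 1/28, so the rest takes 11/21 ÷ 1/28 = 44/3 hours.
Total = 20 + 44/3 = 104/3 hours.

104/3 hours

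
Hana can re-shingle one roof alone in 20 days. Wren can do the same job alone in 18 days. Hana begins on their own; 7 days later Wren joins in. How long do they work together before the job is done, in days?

117/19 days

In the first 7 days Hana alone does 7/20 of the job, leaving 13/20.
Once everyone is working, combined rate: 1/20 + 1/18 = (9 + 10)/180 = 19/180 per day.
Remaining 13/20 at 19/180 per day takes 117/19 days.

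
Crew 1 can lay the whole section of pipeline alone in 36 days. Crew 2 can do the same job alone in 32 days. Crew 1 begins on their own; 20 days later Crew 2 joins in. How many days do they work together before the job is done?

128/17 days

In the first 20 days Crew 1 alone does 20/36 = 5/9 of the job, leaving 4/9.
Once everyone is working, combined rate: 1/36 + 1/32 = (8 + 9)/288 = 17/288 per day.
Remaining 4/9 at 17/288 per day takes 128/17 days.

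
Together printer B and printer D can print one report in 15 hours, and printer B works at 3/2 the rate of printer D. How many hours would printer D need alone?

75/2 hours

Let printer D's rate be r; then printer B's rate is (3/2)r, so together (3/2 + 1)r = (5/2)r = 1/15.
Thus r = 2/75 per hour.
Printer D alone: 75/2 hours; printer B alone: 25 hours.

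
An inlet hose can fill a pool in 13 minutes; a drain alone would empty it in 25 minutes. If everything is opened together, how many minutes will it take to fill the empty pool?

Net rate = 1/13 − 1/25 = (25 − 13)/325 = 12/325 per minute.
Filling time = 1 ÷ (12/325) = 325/12 minutes.

325/12 minutes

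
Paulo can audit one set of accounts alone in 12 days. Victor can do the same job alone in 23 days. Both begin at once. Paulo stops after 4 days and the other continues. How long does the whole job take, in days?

In the first 4 days the combined rate is 35/276, so 35/69 of the job is done, leaving 34/69.
After Paulo leaves the rate is 1/23 per day; the remaining 34/69 takes 34/3 days.
Total = 4 + 34/3 = 46/3 days.

46/3 days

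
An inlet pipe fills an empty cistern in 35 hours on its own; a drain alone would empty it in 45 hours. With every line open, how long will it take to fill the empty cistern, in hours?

315/2 hours

Net rate = 1/35 − 1/45 = (9 − 7)/315 = 2/315 per hour.
Filling time = 1 ÷ (2/315) = 315/2 hours.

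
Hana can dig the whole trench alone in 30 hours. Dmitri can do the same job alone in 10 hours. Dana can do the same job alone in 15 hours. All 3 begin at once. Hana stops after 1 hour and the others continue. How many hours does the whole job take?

In the first 1 hour the combined rate is 1/5, so 1/5 of the job is done, leaving 4/5.
After Hana leaves the rate is 1/6 per hour; the remaining 4/5 takes 24/5 hours.
Total = 1 + 24/5 = 29/5 hours.

29/5 hours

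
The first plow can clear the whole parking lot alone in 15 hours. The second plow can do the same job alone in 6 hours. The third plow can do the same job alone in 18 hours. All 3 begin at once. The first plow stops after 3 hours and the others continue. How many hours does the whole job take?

18/5 hours

In the first 3 hours the combined rate is 13/45, so 13/15 of the job is done, leaving 2/15.
After the first plow leaves the rate is 2/9 per hour; the remaining 2/15 takes 3/5 hours.
Total = 3 + 3/5 = 18/5 hours.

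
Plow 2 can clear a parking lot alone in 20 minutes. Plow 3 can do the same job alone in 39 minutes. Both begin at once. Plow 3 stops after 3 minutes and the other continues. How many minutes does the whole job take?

240/13 minutes

In the first 3 minutes the combined rate is 59/780, so 59/260 of the job is done, leaving 201/260.
After plow 3 leaves the rate is 1/20 per minute; the remaining 201/260 takes 201/13 minutes.
Total = 3 + 201/13 = 240/13 minutes.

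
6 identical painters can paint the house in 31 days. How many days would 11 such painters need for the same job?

Total work is 6·31 = 186 painter-days.
With 11 painters: 186/11 days.

186/11 days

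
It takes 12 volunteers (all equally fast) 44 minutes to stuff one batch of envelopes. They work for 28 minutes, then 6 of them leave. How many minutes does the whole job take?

60 minutes

One volunteer does 1/528 of the job per minute.
After 28 minutes with 12 volunteers, 7/11 is done (4/11 left).
With 6 volunteers the rate is 6/528 = 1/88, so the rest takes 4/11 ÷ 1/88 = 32 minutes.
Total = 28 + 32 = 60 minutes.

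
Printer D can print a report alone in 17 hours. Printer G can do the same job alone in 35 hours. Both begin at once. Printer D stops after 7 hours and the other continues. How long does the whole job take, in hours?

350/17 hours

In the first 7 hours the combined rate is 52/595, so 52/85 of the job is done, leaving 33/85.
After printer D leaves the rate is 1/35 per hour; the remaining 33/85 takes 231/17 hours.
Total = 7 + 231/17 = 350/17 hours.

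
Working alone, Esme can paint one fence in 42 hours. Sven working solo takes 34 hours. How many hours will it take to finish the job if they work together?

357/19 hours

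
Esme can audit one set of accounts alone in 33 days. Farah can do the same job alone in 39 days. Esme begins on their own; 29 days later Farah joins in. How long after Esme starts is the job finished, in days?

187/6 days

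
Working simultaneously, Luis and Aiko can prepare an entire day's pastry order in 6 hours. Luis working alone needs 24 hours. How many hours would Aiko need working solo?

Combined rate is 1/6 per hour.
Known contribution: 1/24 per hour.
So Aiko's rate is 1/6 − 1/24 = 1/8, meaning 8 hours alone.

8 hours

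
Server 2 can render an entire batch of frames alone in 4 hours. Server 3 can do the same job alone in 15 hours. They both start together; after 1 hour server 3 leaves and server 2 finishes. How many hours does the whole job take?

In the first 1 hour the combined rate is 19/60, so 19/60 of the job is done, leaving 41/60.
After server 3 leaves the rate is 1/4 per hour; the remaining 41/60 takes 41/15 hours.
Total = 1 + 41/15 = 56/15 hours.

56/15 hours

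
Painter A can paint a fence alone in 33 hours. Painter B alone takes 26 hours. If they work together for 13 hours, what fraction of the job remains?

7/66

Combined rate: 1/33 + 1/26 = (26 + 33)/858 = 59/858 per hour.
In 13 hours they complete 13·59/858 = 59/66 of the job.
So 7/66 remains.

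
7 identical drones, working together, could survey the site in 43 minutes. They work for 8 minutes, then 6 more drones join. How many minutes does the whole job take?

349/13 minutes

One drone does 1/301 of the job per minute.
After 8 minutes with 7 drones, 8/43 is done (35/43 left).
With 13 drones the rate is 13/301, so the rest takes 35/43 ÷ 13/301 = 245/13 minutes.
Total = 8 + 245/13 = 349/13 minutes.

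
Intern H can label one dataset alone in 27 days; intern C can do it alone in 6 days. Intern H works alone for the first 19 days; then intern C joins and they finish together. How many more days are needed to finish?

In 19 days intern H does 19/27 of the job, leaving 8/27.
Intern H and intern C together work at 11/54 per day, so finishing takes 8/27 ÷ 11/54 = 16/11 days.

16/11 days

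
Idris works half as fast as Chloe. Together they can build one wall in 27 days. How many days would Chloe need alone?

81/2 days

Let Chloe's rate be r; then Idris's rate is (1/2)r, so together (1/2 + 1)r = (3/2)r = 1/27.
Thus r = 2/81 per day.
Chloe alone: 81/2 days; Idris alone: 81 days.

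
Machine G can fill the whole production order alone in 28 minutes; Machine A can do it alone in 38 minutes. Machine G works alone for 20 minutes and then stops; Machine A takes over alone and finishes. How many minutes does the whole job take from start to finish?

216/7 minutes

In 20 minutes Machine G does 20/28 = 5/7 of the job, leaving 2/7.
Machine A works at 1/38 per minute, so finishing takes 2/7 ÷ 1/38 = 76/7 minutes.
Total time = 20 + 76/7 = 216/7 minutes.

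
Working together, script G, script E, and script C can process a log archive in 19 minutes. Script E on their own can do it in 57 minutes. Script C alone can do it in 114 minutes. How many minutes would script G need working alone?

Combined rate is 1/19 per minute.
Known contribution: 1/57 + 1/114 = (2 + 1)/114 = 3/114 = 1/38 per minute.
So script G's rate is 1/19 − 1/38 = 1/38, meaning 38 minutes alone.

38 minutes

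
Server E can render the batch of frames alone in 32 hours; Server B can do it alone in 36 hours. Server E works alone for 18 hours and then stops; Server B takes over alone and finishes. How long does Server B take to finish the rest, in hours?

In 18 hours Server E does 18/32 = 9/16 of the job, leaving 7/16.
Server B works at 1/36 per hour, so finishing takes 7/16 ÷ 1/36 = 63/4 hours.

63/4 hours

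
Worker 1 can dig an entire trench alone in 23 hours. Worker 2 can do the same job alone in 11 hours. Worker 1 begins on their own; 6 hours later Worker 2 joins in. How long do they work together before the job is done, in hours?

11/2 hours

In the first 6 hours Worker 1 alone does 6/23 of the job, leaving 17/23.
Once everyone is working, combined rate: 1/23 + 1/11 = (11 + 23)/253 = 34/253 per hour.
Remaining 17/23 at 34/253 per hour takes 11/2 hours.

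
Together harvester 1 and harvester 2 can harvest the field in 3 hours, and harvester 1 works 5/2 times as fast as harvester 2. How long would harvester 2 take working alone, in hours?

21/2 hours

Let harvester 2's rate be r; then harvester 1's rate is (5/2)r, so together (5/2 + 1)r = (7/2)r = 1/3.
Thus r = 2/21 per hour.
Harvester 2 alone: 21/2 hours; harvester 1 alone: 21/5 hours.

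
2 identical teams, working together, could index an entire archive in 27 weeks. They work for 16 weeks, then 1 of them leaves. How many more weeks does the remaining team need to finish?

One team does 1/54 of the job per week.
After 16 weeks with 2 teams, 16/27 is done (11/27 left).
With 1 team the rate is 1/54, so the rest takes 11/27 ÷ 1/54 = 22 weeks.

22 weeks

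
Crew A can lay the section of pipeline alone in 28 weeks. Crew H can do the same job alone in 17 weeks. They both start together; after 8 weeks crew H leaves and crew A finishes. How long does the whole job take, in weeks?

In the first 8 weeks the combined rate is 45/476, so 90/119 of the job is done, leaving 29/119.
After crew H leaves the rate is 1/28 per week; the remaining 29/119 takes 116/17 weeks.
Total = 8 + 116/17 = 252/17 weeks.

252/17 weeks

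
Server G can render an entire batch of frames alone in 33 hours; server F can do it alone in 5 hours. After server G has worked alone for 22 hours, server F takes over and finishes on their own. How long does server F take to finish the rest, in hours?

5/3 hours

In 22 hours server G does 22/33 = 2/3 of the job, leaving 1/3.
Server F works at 1/5 per hour, so finishing takes 1/3 ÷ 1/5 = 5/3 hours.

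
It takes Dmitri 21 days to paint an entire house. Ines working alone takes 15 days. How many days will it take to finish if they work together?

With two workers the combined time is the product over the sum: 21·15/(21+15) = 315/36 = 35/4 days.

35/4 days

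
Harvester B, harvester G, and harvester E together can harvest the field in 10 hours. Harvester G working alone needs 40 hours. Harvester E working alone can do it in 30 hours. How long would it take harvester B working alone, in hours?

Combined rate is 1/10 per hour.
Known contribution: 1/40 + 1/30 = (3 + 4)/120 = 7/120 per hour.
So harvester B's rate is 1/10 − 7/120 = 1/24, meaning 24 hours alone.

24 hours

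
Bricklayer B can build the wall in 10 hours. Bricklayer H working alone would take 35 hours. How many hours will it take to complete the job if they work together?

70/9 hours

With two workers the combined time is the product over the sum: 10·35/(10+35) = 350/45 = 70/9 hours.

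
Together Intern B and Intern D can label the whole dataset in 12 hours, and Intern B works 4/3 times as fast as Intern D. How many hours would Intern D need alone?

28 hours

Let Intern D's rate be r; then Intern B's rate is (4/3)r, so together (4/3 + 1)r = (7/3)r = 1/12.
Thus r = 1/28 per hour.
Intern D alone: 28 hours; Intern B alone: 21 hours.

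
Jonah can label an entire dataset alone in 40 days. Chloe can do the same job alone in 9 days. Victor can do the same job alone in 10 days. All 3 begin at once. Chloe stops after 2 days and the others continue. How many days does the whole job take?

56/9 days

In the first 2 days the combined rate is 17/72, so 17/36 of the job is done, leaving 19/36.
After Chloe leaves the rate is 1/8 per day; the remaining 19/36 takes 38/9 days.
Total = 2 + 38/9 = 56/9 days.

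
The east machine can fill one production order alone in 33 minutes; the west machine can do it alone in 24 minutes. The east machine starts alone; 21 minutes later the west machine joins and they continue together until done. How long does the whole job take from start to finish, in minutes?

495/19 minutes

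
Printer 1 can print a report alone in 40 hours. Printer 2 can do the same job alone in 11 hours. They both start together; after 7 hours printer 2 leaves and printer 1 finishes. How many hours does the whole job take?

160/11 hours

In the first 7 hours the combined rate is 51/440, so 357/440 of the job is done, leaving 83/440.
After printer 2 leaves the rate is 1/40 per hour; the remaining 83/440 takes 83/11 hours.
Total = 7 + 83/11 = 160/11 hours.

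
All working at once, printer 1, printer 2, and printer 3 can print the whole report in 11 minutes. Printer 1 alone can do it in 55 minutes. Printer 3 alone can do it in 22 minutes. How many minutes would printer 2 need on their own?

Combined rate is 1/11 per minute.
Known contribution: 1/55 + 1/22 = (2 + 5)/110 = 7/110 per minute.
So printer 2's rate is 1/11 − 7/110 = 3/110, meaning 110/3 minutes alone.

110/3 minutes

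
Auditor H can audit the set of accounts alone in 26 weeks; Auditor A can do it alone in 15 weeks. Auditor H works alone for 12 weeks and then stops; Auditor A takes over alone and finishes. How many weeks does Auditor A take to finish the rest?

In 12 weeks Auditor H does 12/26 = 6/13 of the job, leaving 7/13.
Auditor A works at 1/15 per week, so finishing takes 7/13 ÷ 1/15 = 105/13 weeks.

105/13 weeks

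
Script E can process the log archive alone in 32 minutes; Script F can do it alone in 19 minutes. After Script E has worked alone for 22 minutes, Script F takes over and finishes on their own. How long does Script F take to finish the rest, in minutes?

In 22 minutes Script E does 22/32 = 11/16 of the job, leaving 5/16.
Script F works at 1/19 per minute, so finishing takes 5/16 ÷ 1/19 = 95/16 minutes.

95/16 minutes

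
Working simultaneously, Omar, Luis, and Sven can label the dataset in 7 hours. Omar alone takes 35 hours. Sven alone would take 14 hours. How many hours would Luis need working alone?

Combined rate is 1/7 per hour.
Known contribution: 1/35 + 1/14 = (2 + 5)/70 = 7/70 = 1/10 per hour.
So Luis's rate is 1/7 − 1/10 = 3/70, meaning 70/3 hours alone.

70/3 hours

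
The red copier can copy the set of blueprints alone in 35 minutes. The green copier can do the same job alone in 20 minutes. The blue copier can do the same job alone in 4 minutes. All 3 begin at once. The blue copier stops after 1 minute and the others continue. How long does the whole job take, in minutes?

In the first 1 minute the combined rate is 23/70, so 23/70 of the job is done, leaving 47/70.
After the blue copier leaves the rate is 11/140 per minute; the remaining 47/70 takes 94/11 minutes.
Total = 1 + 94/11 = 105/11 minutes.

105/11 minutes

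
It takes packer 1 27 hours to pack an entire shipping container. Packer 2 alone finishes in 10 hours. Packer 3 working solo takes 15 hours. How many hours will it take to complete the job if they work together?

54/11 hours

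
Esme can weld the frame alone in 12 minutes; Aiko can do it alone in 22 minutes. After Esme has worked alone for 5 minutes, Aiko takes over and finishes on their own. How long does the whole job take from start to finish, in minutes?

In 5 minutes Esme does 5/12 of the job, leaving 7/12.
Aiko works at 1/22 per minute, so finishing takes 7/12 ÷ 1/22 = 77/6 minutes.
Total time = 5 + 77/6 = 107/6 minutes.

107/6 minutes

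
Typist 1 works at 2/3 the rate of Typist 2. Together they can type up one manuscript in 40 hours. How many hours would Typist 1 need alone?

100 hours

Let Typist 2's rate be r; then Typist 1's rate is (2/3)r, so together (2/3 + 1)r = (5/3)r = 1/40.
Thus r = 3/200 per hour.
Typist 2 alone: 200/3 hours; Typist 1 alone: 100 hours.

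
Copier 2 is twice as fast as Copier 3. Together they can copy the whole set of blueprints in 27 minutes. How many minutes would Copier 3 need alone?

Let Copier 3's rate be r; then Copier 2's rate is 2r, so together (2 + 1)r = 3r = 1/27.
Thus r = 1/81 per minute.
Copier 3 alone: 81 minutes; Copier 2 alone: 81/2 minutes.

81 minutes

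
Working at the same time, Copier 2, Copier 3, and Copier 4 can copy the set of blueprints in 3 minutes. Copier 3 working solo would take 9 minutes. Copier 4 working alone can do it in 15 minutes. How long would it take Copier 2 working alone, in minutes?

45/7 minutes

Combined rate is 1/3 per minute.
Known contribution: 1/9 + 1/15 = (5 + 3)/45 = 8/45 per minute.
So Copier 2's rate is 1/3 − 8/45 = 7/45, meaning 45/7 minutes alone.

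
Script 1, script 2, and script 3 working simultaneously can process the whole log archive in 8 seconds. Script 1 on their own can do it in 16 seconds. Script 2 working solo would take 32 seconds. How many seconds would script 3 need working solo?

32 seconds

Combined rate is 1/8 per second.
Known contribution: 1/16 + 1/32 = (2 + 1)/32 = 3/32 per second.
So script 3's rate is 1/8 − 3/32 = 1/32, meaning 32 seconds alone.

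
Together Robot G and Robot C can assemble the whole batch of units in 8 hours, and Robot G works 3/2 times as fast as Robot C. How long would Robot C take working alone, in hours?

Let Robot C's rate be r; then Robot G's rate is (3/2)r, so together (3/2 + 1)r = (5/2)r = 1/8.
Thus r = 1/20 per hour.
Robot C alone: 20 hours; Robot G alone: 40/3 hours.

20 hours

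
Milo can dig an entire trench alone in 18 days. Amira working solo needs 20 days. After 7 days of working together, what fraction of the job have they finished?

133/180

Combined rate: 1/18 + 1/20 = (10 + 9)/180 = 19/180 per day.
In 7 days they complete 7·19/180 = 133/180 of the job.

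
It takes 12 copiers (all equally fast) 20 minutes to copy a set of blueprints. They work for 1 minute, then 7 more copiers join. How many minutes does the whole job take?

One copier does 1/240 of the job per minute.
After 1 minute with 12 copiers, 1/20 is done (19/20 left).
With 19 copiers the rate is 19/240, so the rest takes 19/20 ÷ 19/240 = 12 minutes.
Total = 1 + 12 = 13 minutes.

13 minutes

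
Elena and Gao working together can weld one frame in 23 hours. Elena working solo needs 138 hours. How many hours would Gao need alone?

Combined rate is 1/23 per hour.
Known contribution: 1/138 per hour.
So Gao's rate is 1/23 − 1/138 = 5/138, meaning 138/5 hours alone.

138/5 hours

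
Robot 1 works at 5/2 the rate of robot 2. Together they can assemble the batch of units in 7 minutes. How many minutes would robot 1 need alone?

Let robot 2's rate be r; then robot 1's rate is (5/2)r, so together (5/2 + 1)r = (7/2)r = 1/7.
Thus r = 2/49 per minute.
Robot 2 alone: 49/2 minutes; robot 1 alone: 49/5 minutes.

49/5 minutes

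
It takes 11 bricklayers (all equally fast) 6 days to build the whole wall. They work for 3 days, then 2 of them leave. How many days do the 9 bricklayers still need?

One bricklayer does 1/66 of the job per day.
After 3 days with 11 bricklayers, 1/2 is done (1/2 left).
With 9 bricklayers the rate is 9/66 = 3/22, so the rest takes 1/2 ÷ 3/22 = 11/3 days.

11/3 days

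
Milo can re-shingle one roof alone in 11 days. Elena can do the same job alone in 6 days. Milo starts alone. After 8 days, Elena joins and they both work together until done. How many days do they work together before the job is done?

18/17 days

In the first 8 days Milo alone does 8/11 of the job, leaving 3/11.
Once everyone is working, combined rate: 1/11 + 1/6 = (6 + 11)/66 = 17/66 per day.
Remaining 3/11 at 17/66 per day takes 18/17 days.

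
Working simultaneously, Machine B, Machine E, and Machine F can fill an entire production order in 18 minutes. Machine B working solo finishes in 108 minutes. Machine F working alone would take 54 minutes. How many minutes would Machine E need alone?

36 minutes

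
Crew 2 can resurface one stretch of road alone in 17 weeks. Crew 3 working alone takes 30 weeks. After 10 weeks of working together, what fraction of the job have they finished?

47/51

Combined rate: 1/17 + 1/30 = (30 + 17)/510 = 47/510 per week.
In 10 weeks they complete 10·47/510 = 47/51 of the job.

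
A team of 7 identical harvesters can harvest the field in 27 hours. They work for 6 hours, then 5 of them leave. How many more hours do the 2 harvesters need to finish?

One harvester does 1/189 of the job per hour.
After 6 hours with 7 harvesters, 2/9 is done (7/9 left).
With 2 harvesters the rate is 2/189, so the rest takes 7/9 ÷ 2/189 = 147/2 hours.

147/2 hours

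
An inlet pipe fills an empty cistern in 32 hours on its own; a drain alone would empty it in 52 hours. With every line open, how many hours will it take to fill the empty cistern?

Net rate = 1/32 − 1/52 = (13 − 8)/416 = 5/416 per hour.
Filling time = 1 ÷ (5/416) = 416/5 hours.

416/5 hours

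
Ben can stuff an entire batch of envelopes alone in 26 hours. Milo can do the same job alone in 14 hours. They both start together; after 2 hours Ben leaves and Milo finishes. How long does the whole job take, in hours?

In the first 2 hours the combined rate is 10/91, so 20/91 of the job is done, leaving 71/91.
After Ben leaves the rate is 1/14 per hour; the remaining 71/91 takes 142/13 hours.
Total = 2 + 142/13 = 168/13 hours.

168/13 hours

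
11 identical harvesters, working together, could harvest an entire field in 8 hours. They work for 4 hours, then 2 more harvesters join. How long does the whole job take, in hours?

One harvester does 1/88 of the job per hour.
After 4 hours with 11 harvesters, 1/2 is done (1/2 left).
With 13 harvesters the rate is 13/88, so the rest takes 1/2 ÷ 13/88 = 44/13 hours.
Total = 4 + 44/13 = 96/13 hours.

96/13 hours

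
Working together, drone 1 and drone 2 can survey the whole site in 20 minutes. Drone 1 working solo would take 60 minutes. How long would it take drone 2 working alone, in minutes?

Combined rate is 1/20 per minute.
Known contribution: 1/60 per minute.
So drone 2's rate is 1/20 − 1/60 = 1/30, meaning 30 minutes alone.

30 minutes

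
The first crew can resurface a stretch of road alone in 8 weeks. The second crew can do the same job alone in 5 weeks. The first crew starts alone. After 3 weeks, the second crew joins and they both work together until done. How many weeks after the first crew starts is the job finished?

In the first 3 weeks the first crew alone does 3/8 of the job, leaving 5/8.
Once everyone is working, combined rate: 1/8 + 1/5 = (5 + 8)/40 = 13/40 per week.
Remaining 5/8 at 13/40 per week takes 25/13 weeks.
Total from the start = 3 + 25/13 = 64/13 weeks.

64/13 weeks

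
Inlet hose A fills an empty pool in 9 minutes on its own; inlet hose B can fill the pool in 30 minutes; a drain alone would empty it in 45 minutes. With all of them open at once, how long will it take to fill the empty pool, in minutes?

90/11 minutes

Net rate = 1/9 + 1/30 − 1/45 = (10 + 3 − 2)/90 = 11/90 per minute.
Filling time = 1 ÷ (11/90) = 90/11 minutes.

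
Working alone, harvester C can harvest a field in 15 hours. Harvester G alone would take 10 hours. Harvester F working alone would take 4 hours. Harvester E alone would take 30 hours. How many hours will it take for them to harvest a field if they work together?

Combined rate: 1/15 + 1/10 + 1/4 + 1/30 = (4 + 6 + 15 + 2)/60 = 27/60 = 9/20 per hour.
Time = 1 ÷ (9/20) = 20/9 hours.

20/9 hours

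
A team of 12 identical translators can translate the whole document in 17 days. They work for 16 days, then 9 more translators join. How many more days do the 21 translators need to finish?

4/7 days

One translator does 1/204 of the job per day.
After 16 days with 12 translators, 16/17 is done (1/17 left).
With 21 translators the rate is 21/204 = 7/68, so the rest takes 1/17 ÷ 7/68 = 4/7 days.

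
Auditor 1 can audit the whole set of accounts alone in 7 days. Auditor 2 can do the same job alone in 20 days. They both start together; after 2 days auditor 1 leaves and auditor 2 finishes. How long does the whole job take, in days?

In the first 2 days the combined rate is 27/140, so 27/70 of the job is done, leaving 43/70.
After auditor 1 leaves the rate is 1/20 per day; the remaining 43/70 takes 86/7 days.
Total = 2 + 86/7 = 100/7 days.

100/7 days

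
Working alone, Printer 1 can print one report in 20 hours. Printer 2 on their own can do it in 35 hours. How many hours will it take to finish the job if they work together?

With two workers the combined time is the product over the sum: 20·35/(20+35) = 700/55 = 140/11 hours.

140/11 hours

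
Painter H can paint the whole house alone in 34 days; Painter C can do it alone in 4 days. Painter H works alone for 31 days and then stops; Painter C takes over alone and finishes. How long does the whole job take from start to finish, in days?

In 31 days Painter H does 31/34 of the job, leaving 3/34.
Painter C works at 1/4 per day, so finishing takes 3/34 ÷ 1/4 = 6/17 days.
Total time = 31 + 6/17 = 533/17 days.

533/17 days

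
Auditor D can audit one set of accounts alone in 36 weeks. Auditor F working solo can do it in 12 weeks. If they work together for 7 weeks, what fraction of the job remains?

Combined rate: 1/36 + 1/12 = (1 + 3)/36 = 4/36 = 1/9 per week.
In 7 weeks they complete 7·1/9 = 7/9 of the job.
So 2/9 remains.

2/9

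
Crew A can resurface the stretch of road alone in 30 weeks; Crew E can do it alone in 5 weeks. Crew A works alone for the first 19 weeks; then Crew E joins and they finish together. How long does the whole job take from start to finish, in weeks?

In 19 weeks Crew A does 19/30 of the job, leaving 11/30.
Crew A and Crew E together work at 7/30 per week, so finishing takes 11/30 ÷ 7/30 = 11/7 weeks.
Total time = 19 + 11/7 = 144/7 weeks.

144/7 weeks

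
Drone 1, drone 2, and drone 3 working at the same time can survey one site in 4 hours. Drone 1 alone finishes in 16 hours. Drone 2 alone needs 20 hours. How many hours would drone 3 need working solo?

80/11 hours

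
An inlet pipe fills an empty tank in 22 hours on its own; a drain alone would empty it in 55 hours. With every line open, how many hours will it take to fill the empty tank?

110/3 hours

Net rate = 1/22 − 1/55 = (5 − 2)/110 = 3/110 per hour.
Filling time = 1 ÷ (3/110) = 110/3 hours.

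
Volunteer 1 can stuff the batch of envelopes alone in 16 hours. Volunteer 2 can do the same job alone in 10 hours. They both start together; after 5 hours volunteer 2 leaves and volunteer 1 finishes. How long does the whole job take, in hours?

8 hours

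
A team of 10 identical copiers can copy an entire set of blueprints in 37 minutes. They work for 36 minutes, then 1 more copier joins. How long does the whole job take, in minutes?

One copier does 1/370 of the job per minute.
After 36 minutes with 10 copiers, 36/37 is done (1/37 left).
With 11 copiers the rate is 11/370, so the rest takes 1/37 ÷ 11/370 = 10/11 minutes.
Total = 36 + 10/11 = 406/11 minutes.

406/11 minutes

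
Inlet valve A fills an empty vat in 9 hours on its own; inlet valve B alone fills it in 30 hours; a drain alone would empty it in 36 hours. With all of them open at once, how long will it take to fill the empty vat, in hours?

Net rate = 1/9 + 1/30 − 1/36 = (20 + 6 − 5)/180 = 21/180 = 7/60 per hour.
Filling time = 1 ÷ (7/60) = 60/7 hours.

60/7 hours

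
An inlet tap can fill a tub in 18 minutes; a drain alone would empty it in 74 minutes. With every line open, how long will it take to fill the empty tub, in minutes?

Net rate = 1/18 − 1/74 = (37 − 9)/666 = 28/666 = 14/333 per minute.
Filling time = 1 ÷ (14/333) = 333/14 minutes.

333/14 minutes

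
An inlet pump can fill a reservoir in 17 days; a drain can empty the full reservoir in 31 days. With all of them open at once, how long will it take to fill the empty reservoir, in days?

527/14 days

Net rate = 1/17 − 1/31 = (31 − 17)/527 = 14/527 per day.
Filling time = 1 ÷ (14/527) = 527/14 days.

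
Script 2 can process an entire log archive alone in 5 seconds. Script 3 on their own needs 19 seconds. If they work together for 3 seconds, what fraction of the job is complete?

72/95

Combined rate: 1/5 + 1/19 = (19 + 5)/95 = 24/95 per second.
In 3 seconds they complete 3·24/95 = 72/95 of the job.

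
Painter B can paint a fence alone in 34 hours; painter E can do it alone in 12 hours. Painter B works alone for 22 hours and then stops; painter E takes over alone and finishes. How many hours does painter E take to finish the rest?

72/17 hours

In 22 hours painter B does 22/34 = 11/17 of the job, leaving 6/17.
Painter E works at 1/12 per hour, so finishing takes 6/17 ÷ 1/12 = 72/17 hours.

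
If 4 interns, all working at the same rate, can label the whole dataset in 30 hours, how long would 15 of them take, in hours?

8 hours

Total work is 4·30 = 120 intern-hours.
With 15 interns: 120/15 = 8 hours.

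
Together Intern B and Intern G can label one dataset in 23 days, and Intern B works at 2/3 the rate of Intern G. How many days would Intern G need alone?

115/3 days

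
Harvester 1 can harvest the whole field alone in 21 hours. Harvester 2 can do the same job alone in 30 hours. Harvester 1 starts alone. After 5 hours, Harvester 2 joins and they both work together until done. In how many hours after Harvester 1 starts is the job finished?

245/17 hours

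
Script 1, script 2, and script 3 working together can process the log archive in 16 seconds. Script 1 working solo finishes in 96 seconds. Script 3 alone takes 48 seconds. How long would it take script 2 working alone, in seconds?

32 seconds

Combined rate is 1/16 per second.
Known contribution: 1/96 + 1/48 = (1 + 2)/96 = 3/96 = 1/32 per second.
So script 2's rate is 1/16 − 1/32 = 1/32, meaning 32 seconds alone.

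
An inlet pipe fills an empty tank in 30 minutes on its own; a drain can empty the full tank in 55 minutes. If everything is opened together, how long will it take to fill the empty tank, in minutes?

66 minutes

Net rate = 1/30 − 1/55 = (11 − 6)/330 = 5/330 = 1/66 per minute.
Filling time = 1 ÷ (1/66) = 66 minutes.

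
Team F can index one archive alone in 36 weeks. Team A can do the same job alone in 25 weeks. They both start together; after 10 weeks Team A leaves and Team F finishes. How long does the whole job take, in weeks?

In the first 10 weeks the combined rate is 61/900, so 61/90 of the job is done, leaving 29/90.
After Team A leaves the rate is 1/36 per week; the remaining 29/90 takes 58/5 weeks.
Total = 10 + 58/5 = 108/5 weeks.

108/5 weeks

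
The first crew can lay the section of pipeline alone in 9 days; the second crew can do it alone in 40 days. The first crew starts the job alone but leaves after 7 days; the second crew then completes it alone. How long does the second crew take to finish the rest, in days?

In 7 days the first crew does 7/9 of the job, leaving 2/9.
The second crew works at 1/40 per day, so finishing takes 2/9 ÷ 1/40 = 80/9 days.

80/9 days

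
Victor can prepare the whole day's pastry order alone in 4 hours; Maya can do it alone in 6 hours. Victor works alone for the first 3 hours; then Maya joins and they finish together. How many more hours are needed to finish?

3/5 hours

In 3 hours Victor does 3/4 of the job, leaving 1/4.
Victor and Maya together work at 5/12 per hour, so finishing takes 1/4 ÷ 5/12 = 3/5 hours.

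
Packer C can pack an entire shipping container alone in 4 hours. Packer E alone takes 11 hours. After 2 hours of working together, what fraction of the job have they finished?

15/22

Combined rate: 1/4 + 1/11 = (11 + 4)/44 = 15/44 per hour.
In 2 hours they complete 2·15/44 = 15/22 of the job.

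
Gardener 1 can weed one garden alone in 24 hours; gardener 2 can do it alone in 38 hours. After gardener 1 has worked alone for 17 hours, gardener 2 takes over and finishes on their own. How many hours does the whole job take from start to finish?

337/12 hours

In 17 hours gardener 1 does 17/24 of the job, leaving 7/24.
Gardener 2 works at 1/38 per hour, so finishing takes 7/24 ÷ 1/38 = 133/12 hours.
Total time = 17 + 133/12 = 337/12 hours.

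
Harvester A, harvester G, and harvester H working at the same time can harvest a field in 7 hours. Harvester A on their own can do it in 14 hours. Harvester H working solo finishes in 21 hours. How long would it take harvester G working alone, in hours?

Combined rate is 1/7 per hour.
Known contribution: 1/14 + 1/21 = (3 + 2)/42 = 5/42 per hour.
So harvester G's rate is 1/7 − 5/42 = 1/42, meaning 42 hours alone.

42 hours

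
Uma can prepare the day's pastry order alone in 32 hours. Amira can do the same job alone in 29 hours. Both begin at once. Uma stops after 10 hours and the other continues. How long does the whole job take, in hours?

319/16 hours

In the first 10 hours the combined rate is 61/928, so 305/464 of the job is done, leaving 159/464.
After Uma leaves the rate is 1/29 per hour; the remaining 159/464 takes 159/16 hours.
Total = 10 + 159/16 = 319/16 hours.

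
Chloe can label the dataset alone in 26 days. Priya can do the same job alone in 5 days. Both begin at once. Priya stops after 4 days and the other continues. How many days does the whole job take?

In the first 4 days the combined rate is 31/130, so 62/65 of the job is done, leaving 3/65.
After Priya leaves the rate is 1/26 per day; the remaining 3/65 takes 6/5 days.
Total = 4 + 6/5 = 26/5 days.

26/5 days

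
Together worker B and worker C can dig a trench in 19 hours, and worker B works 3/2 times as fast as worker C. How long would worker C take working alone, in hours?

Let worker C's rate be r; then worker B's rate is (3/2)r, so together (3/2 + 1)r = (5/2)r = 1/19.
Thus r = 2/95 per hour.
Worker C alone: 95/2 hours; worker B alone: 95/3 hours.

95/2 hours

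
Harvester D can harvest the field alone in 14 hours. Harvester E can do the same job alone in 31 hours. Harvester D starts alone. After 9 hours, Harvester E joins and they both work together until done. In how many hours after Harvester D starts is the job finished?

In the first 9 hours Harvester D alone does 9/14 of the job, leaving 5/14.
Once everyone is working, combined rate: 1/14 + 1/31 = (31 + 14)/434 = 45/434 per hour.
Remaining 5/14 at 45/434 per hour takes 31/9 hours.
Total from the start = 9 + 31/9 = 112/9 hours.

112/9 hours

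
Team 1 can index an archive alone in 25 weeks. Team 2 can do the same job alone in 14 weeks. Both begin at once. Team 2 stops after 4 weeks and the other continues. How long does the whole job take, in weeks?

In the first 4 weeks the combined rate is 39/350, so 78/175 of the job is done, leaving 97/175.
After team 2 leaves the rate is 1/25 per week; the remaining 97/175 takes 97/7 weeks.
Total = 4 + 97/7 = 125/7 weeks.

125/7 weeks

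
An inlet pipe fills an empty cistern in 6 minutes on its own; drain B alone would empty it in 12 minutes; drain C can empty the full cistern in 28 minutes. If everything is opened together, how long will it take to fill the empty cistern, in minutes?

Net rate = 1/6 − 1/12 − 1/28 = (14 − 7 − 3)/84 = 4/84 = 1/21 per minute.
Filling time = 1 ÷ (1/21) = 21 minutes.

21 minutes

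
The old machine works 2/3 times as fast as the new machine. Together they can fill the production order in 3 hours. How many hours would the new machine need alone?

5 hours

Let the new machine's rate be r; then the old machine's rate is (2/3)r, so together (2/3 + 1)r = (5/3)r = 1/3.
Thus r = 1/5 per hour.
The new machine alone: 5 hours; the old machine alone: 15/2 hours.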